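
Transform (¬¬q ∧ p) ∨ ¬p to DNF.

(¬¬q ∧ p) ∨ ¬p
≡ (q ∧ p) ∨ ¬p   [double negation]

(q ∧ p) ∨ ¬p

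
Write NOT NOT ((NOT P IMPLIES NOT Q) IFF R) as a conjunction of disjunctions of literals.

NOT NOT ((NOT P IMPLIES NOT Q) IFF R)
= NOT NOT (((NOT P IMPLIES NOT Q) IMPLIES R) AND (R IMPLIES (NOT P IMPLIES NOT Q)))   [eliminate IFF]
= NOT NOT ((NOT (NOT P IMPLIES NOT Q) OR R) AND (R IMPLIES (NOT P IMPLIES NOT Q)))   [eliminate IMPLIES]
= NOT NOT ((NOT (NOT NOT P OR NOT Q) OR R) AND (R IMPLIES (NOT P IMPLIES NOT Q)))   [eliminate IMPLIES]
= NOT NOT ((NOT (NOT NOT P OR NOT Q) OR R) AND (NOT R OR (NOT P IMPLIES NOT Q)))   [eliminate IMPLIES]
= NOT NOT ((NOT (NOT NOT P OR NOT Q) OR R) AND (NOT R OR NOT NOT P OR NOT Q))   [eliminate IMPLIES]
= (NOT (NOT NOT P OR NOT Q) OR R) AND (NOT R OR NOT NOT P OR NOT Q)   [double negation]
= ((NOT NOT NOT P AND NOT NOT Q) OR R) AND (NOT R OR NOT NOT P OR NOT Q)   [De Morgan]
= ((NOT P AND NOT NOT Q) OR R) AND (NOT R OR NOT NOT P OR NOT Q)   [double negation]
= ((NOT P AND Q) OR R) AND (NOT R OR NOT NOT P OR NOT Q)   [double negation]
= ((NOT P AND Q) OR R) AND (NOT R OR P OR NOT Q)   [double negation]
= (NOT P OR R) AND (Q OR R) AND (NOT R OR P OR NOT Q)   [distribute OR over AND]

(NOT P OR R) AND (Q OR R) AND (NOT R OR P OR NOT Q)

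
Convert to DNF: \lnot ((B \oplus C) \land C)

\lnot ((B \oplus C) \land C)
⇔ \lnot (((B \land \lnot C) \lor (\lnot B \land C)) \land C)   — expand \oplus
⇔ \lnot ((B \land \lnot C) \lor (\lnot B \land C)) \lor \lnot C   — De Morgan
⇔ (\lnot (B \land \lnot C) \land \lnot (\lnot B \land C)) \lor \lnot C   — De Morgan
⇔ ((\lnot B \lor \lnot \lnot C) \land \lnot (\lnot B \land C)) \lor \lnot C   — De Morgan
⇔ ((\lnot B \lor C) \land \lnot (\lnot B \land C)) \lor \lnot C   — double negation
⇔ ((\lnot B \lor C) \land (\lnot \lnot B \lor \lnot C)) \lor \lnot C   — De Morgan
⇔ ((\lnot B \lor C) \land (B \lor \lnot C)) \lor \lnot C   — double negation
⇔ (\lnot B \land B) \lor (\lnot B \land \lnot C) \lor (C \land B) \lor (C \land \lnot C) \lor \lnot C   — distribute \land over \lor
⇔ (C \land B) \lor \lnot C   — simplify

(C \land B) \lor \lnot C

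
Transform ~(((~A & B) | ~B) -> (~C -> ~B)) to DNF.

~A & B & ~C

~(((~A & B) | ~B) -> (~C -> ~B))
= ~(~((~A & B) | ~B) | (~C -> ~B))   — eliminate ->
= ~(~((~A & B) | ~B) | ~~C | ~B)   — eliminate ->
= ~~((~A & B) | ~B) & ~~~C & ~~B   — De Morgan
= ((~A & B) | ~B) & ~~~C & ~~B   — double negation
= ((~A & B) | ~B) & ~C & ~~B   — double negation
= ((~A & B) | ~B) & ~C & B   — double negation
= (~A & B & ~C & B) | (~B & ~C & B)   — distribute & over |
= ~A & B & ~C   — simplify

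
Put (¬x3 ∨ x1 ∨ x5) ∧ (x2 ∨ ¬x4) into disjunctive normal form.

(¬x3 ∧ x2) ∨ (¬x3 ∧ ¬x4) ∨ (x1 ∧ x2) ∨ (x1 ∧ ¬x4) ∨ (x5 ∧ x2) ∨ (x5 ∧ ¬x4)

(¬x3 ∨ x1 ∨ x5) ∧ (x2 ∨ ¬x4)
≡ (¬x3 ∧ x2) ∨ (¬x3 ∧ ¬x4) ∨ (x1 ∧ x2) ∨ (x1 ∧ ¬x4) ∨ (x5 ∧ x2) ∨ (x5 ∧ ¬x4)   (distribute ∧ over ∨)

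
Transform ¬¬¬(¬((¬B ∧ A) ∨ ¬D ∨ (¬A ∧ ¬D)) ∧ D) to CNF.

¬¬¬(¬((¬B ∧ A) ∨ ¬D ∨ (¬A ∧ ¬D)) ∧ D)
≡ ¬(¬((¬B ∧ A) ∨ ¬D ∨ (¬A ∧ ¬D)) ∧ D)   [double negation]
≡ ¬¬((¬B ∧ A) ∨ ¬D ∨ (¬A ∧ ¬D)) ∨ ¬D   [De Morgan]
≡ (¬B ∧ A) ∨ ¬D ∨ (¬A ∧ ¬D) ∨ ¬D   [double negation]
≡ (¬B ∨ ¬D ∨ ¬A ∨ ¬D) ∧ (¬B ∨ ¬D ∨ ¬D ∨ ¬D) ∧ (A ∨ ¬D ∨ ¬A ∨ ¬D) ∧ (A ∨ ¬D ∨ ¬D ∨ ¬D)   [distribute ∨ over ∧]
≡ (¬B ∨ ¬D) ∧ (A ∨ ¬D)   [simplify]

(¬B ∨ ¬D) ∧ (A ∨ ¬D)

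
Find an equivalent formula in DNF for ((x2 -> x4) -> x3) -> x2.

((x2 -> x4) -> x3) -> x2
⇔ ~((x2 -> x4) -> x3) | x2   [eliminate ->]
⇔ ~(~(x2 -> x4) | x3) | x2   [eliminate ->]
⇔ ~(~(~x2 | x4) | x3) | x2   [eliminate ->]
⇔ (~~(~x2 | x4) & ~x3) | x2   [De Morgan]
⇔ ((~x2 | x4) & ~x3) | x2   [double negation]
⇔ (~x2 & ~x3) | (x4 & ~x3) | x2   [distribute & over |]

(~x2 & ~x3) | (x4 & ~x3) | x2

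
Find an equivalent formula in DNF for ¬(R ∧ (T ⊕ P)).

¬(R ∧ (T ⊕ P))
≡ ¬(R ∧ (T ∧ ¬P ∨ ¬T ∧ P))   [expand ⊕]
≡ ¬R ∨ ¬(T ∧ ¬P ∨ ¬T ∧ P)   [De Morgan]
≡ ¬R ∨ ¬(T ∧ ¬P) ∧ ¬(¬T ∧ P)   [De Morgan]
≡ ¬R ∨ (¬T ∨ ¬¬P) ∧ ¬(¬T ∧ P)   [De Morgan]
≡ ¬R ∨ (¬T ∨ P) ∧ ¬(¬T ∧ P)   [double negation]
≡ ¬R ∨ (¬T ∨ P) ∧ (¬¬T ∨ ¬P)   [De Morgan]
≡ ¬R ∨ (¬T ∨ P) ∧ (T ∨ ¬P)   [double negation]
≡ ¬R ∨ ¬T ∧ T ∨ ¬T ∧ ¬P ∨ P ∧ T ∨ P ∧ ¬P   [distribute ∧ over ∨]
≡ ¬R ∨ ¬T ∧ ¬P ∨ P ∧ T   [simplify]

¬R ∨ ¬T ∧ ¬P ∨ P ∧ T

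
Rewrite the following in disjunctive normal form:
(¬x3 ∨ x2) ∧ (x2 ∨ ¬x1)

(¬x3 ∨ x2) ∧ (x2 ∨ ¬x1)
= (¬x3 ∧ x2) ∨ (¬x3 ∧ ¬x1) ∨ (x2 ∧ x2) ∨ (x2 ∧ ¬x1)   — distribute ∧ over ∨
= (¬x3 ∧ ¬x1) ∨ x2   — simplify

(¬x3 ∧ ¬x1) ∨ x2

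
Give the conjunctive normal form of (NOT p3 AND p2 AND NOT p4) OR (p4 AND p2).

(NOT p3 OR p4) AND p2

(NOT p3 AND p2 AND NOT p4) OR (p4 AND p2)
⇔ (NOT p3 OR p4) AND (NOT p3 OR p2) AND (p2 OR p4) AND (p2 OR p2) AND (NOT p4 OR p4) AND (NOT p4 OR p2)
⇔ (NOT p3 OR p4) AND p2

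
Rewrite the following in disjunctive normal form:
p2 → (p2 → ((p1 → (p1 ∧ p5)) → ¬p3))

¬p2 ∨ (p1 ∧ ¬p5) ∨ ¬p3

p2 → (p2 → ((p1 → (p1 ∧ p5)) → ¬p3))
≡ ¬p2 ∨ (p2 → ((p1 → (p1 ∧ p5)) → ¬p3))   [eliminate →]
≡ ¬p2 ∨ ¬p2 ∨ ((p1 → (p1 ∧ p5)) → ¬p3)   [eliminate →]
≡ ¬p2 ∨ ¬p2 ∨ ¬(p1 → (p1 ∧ p5)) ∨ ¬p3   [eliminate →]
≡ ¬p2 ∨ ¬p2 ∨ ¬(¬p1 ∨ (p1 ∧ p5)) ∨ ¬p3   [eliminate →]
≡ ¬p2 ∨ ¬p2 ∨ (¬¬p1 ∧ ¬(p1 ∧ p5)) ∨ ¬p3   [De Morgan]
≡ ¬p2 ∨ ¬p2 ∨ (p1 ∧ ¬(p1 ∧ p5)) ∨ ¬p3   [double negation]
≡ ¬p2 ∨ ¬p2 ∨ (p1 ∧ (¬p1 ∨ ¬p5)) ∨ ¬p3   [De Morgan]
≡ ¬p2 ∨ ¬p2 ∨ (p1 ∧ ¬p1) ∨ (p1 ∧ ¬p5) ∨ ¬p3   [distribute ∧ over ∨]
≡ ¬p2 ∨ (p1 ∧ ¬p5) ∨ ¬p3   [simplify]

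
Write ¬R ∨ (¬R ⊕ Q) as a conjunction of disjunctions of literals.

¬R ∨ Q

¬R ∨ (¬R ⊕ Q)
⇔ ¬R ∨ ((¬R ∨ Q) ∧ ¬(¬R ∧ Q))
⇔ ¬R ∨ ((¬R ∨ Q) ∧ (¬¬R ∨ ¬Q))
⇔ ¬R ∨ ((¬R ∨ Q) ∧ (R ∨ ¬Q))
⇔ (¬R ∨ ¬R ∨ Q) ∧ (¬R ∨ R ∨ ¬Q)
⇔ ¬R ∨ Q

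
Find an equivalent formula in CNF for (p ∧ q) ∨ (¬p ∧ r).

(p ∨ r) ∧ (q ∨ ¬p) ∧ (q ∨ r)

(p ∧ q) ∨ (¬p ∧ r)
= (p ∨ ¬p) ∧ (p ∨ r) ∧ (q ∨ ¬p) ∧ (q ∨ r)   [distribute ∨ over ∧]
= (p ∨ r) ∧ (q ∨ ¬p) ∧ (q ∨ r)   [simplify]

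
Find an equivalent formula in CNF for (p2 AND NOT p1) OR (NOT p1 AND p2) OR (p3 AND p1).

(p2 AND NOT p1) OR (NOT p1 AND p2) OR (p3 AND p1)
⇔ (p2 OR NOT p1 OR p3) AND (p2 OR NOT p1 OR p1) AND (p2 OR p2 OR p3) AND (p2 OR p2 OR p1) AND (NOT p1 OR NOT p1 OR p3) AND (NOT p1 OR NOT p1 OR p1) AND (NOT p1 OR p2 OR p3) AND (NOT p1 OR p2 OR p1)   [distribute OR over AND]
⇔ (p2 OR p3) AND (p2 OR p1) AND (NOT p1 OR p3)   [simplify]

(p2 OR p3) AND (p2 OR p1) AND (NOT p1 OR p3)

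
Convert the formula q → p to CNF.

q → p
= ¬q ∨ p

¬q ∨ p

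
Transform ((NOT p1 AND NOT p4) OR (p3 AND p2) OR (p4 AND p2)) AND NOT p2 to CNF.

((NOT p1 AND NOT p4) OR (p3 AND p2) OR (p4 AND p2)) AND NOT p2
= (NOT p1 OR p3 OR p4) AND (NOT p1 OR p3 OR p2) AND (NOT p1 OR p2 OR p4) AND (NOT p1 OR p2 OR p2) AND (NOT p4 OR p3 OR p4) AND (NOT p4 OR p3 OR p2) AND (NOT p4 OR p2 OR p4) AND (NOT p4 OR p2 OR p2) AND NOT p2   — distribute OR over AND
= (NOT p1 OR p3 OR p4) AND (NOT p1 OR p2) AND (NOT p4 OR p2) AND NOT p2   — simplify

(NOT p1 OR p3 OR p4) AND (NOT p1 OR p2) AND (NOT p4 OR p2) AND NOT p2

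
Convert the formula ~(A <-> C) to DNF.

~(A <-> C)
≡ ~((A -> C) & (C -> A))   [eliminate <->]
≡ ~((~A | C) & (C -> A))   [eliminate ->]
≡ ~((~A | C) & (~C | A))   [eliminate ->]
≡ ~(~A | C) | ~(~C | A)   [De Morgan]
≡ (~~A & ~C) | ~(~C | A)   [De Morgan]
≡ (A & ~C) | ~(~C | A)   [double negation]
≡ (A & ~C) | (~~C & ~A)   [De Morgan]
≡ (A & ~C) | (C & ~A)   [double negation]

(A & ~C) | (C & ~A)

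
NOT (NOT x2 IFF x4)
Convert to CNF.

(NOT x2 OR x4) AND (NOT x4 OR x2)

NOT (NOT x2 IFF x4)
= NOT ((NOT x2 IMPLIES x4) AND (x4 IMPLIES NOT x2))   — eliminate IFF
= NOT ((NOT NOT x2 OR x4) AND (x4 IMPLIES NOT x2))   — eliminate IMPLIES
= NOT ((NOT NOT x2 OR x4) AND (NOT x4 OR NOT x2))   — eliminate IMPLIES
= NOT (NOT NOT x2 OR x4) OR NOT (NOT x4 OR NOT x2)   — De Morgan
= (NOT NOT NOT x2 AND NOT x4) OR NOT (NOT x4 OR NOT x2)   — De Morgan
= (NOT x2 AND NOT x4) OR NOT (NOT x4 OR NOT x2)   — double negation
= (NOT x2 AND NOT x4) OR (NOT NOT x4 AND NOT NOT x2)   — De Morgan
= (NOT x2 AND NOT x4) OR (x4 AND NOT NOT x2)   — double negation
= (NOT x2 AND NOT x4) OR (x4 AND x2)   — double negation
= (NOT x2 OR x4) AND (NOT x2 OR x2) AND (NOT x4 OR x4) AND (NOT x4 OR x2)   — distribute OR over AND
= (NOT x2 OR x4) AND (NOT x4 OR x2)   — simplify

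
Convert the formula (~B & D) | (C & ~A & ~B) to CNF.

~B & (D | C) & (D | ~A)

(~B & D) | (C & ~A & ~B)
= (~B | C) & (~B | ~A) & (~B | ~B) & (D | C) & (D | ~A) & (D | ~B)   (distribute | over &)
= ~B & (D | C) & (D | ~A)   (simplify)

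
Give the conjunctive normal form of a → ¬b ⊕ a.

¬a ∨ b

a → ¬b ⊕ a
≡ ¬a ∨ (¬b ⊕ a)   (eliminate →)
≡ ¬a ∨ (¬b ∨ a) ∧ ¬(¬b ∧ a)   (expand ⊕)
≡ ¬a ∨ (¬b ∨ a) ∧ (¬¬b ∨ ¬a)   (De Morgan)
≡ ¬a ∨ (¬b ∨ a) ∧ (b ∨ ¬a)   (double negation)
≡ (¬a ∨ ¬b ∨ a) ∧ (¬a ∨ b ∨ ¬a)   (distribute ∨ over ∧)
≡ ¬a ∨ b   (simplify)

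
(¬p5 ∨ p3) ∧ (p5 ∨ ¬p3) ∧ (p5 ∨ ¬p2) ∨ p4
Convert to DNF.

¬p5 ∧ ¬p3 ∧ ¬p2 ∨ p3 ∧ p5 ∨ p4

(¬p5 ∨ p3) ∧ (p5 ∨ ¬p3) ∧ (p5 ∨ ¬p2) ∨ p4
≡ ¬p5 ∧ p5 ∧ p5 ∨ ¬p5 ∧ p5 ∧ ¬p2 ∨ ¬p5 ∧ ¬p3 ∧ p5 ∨ ¬p5 ∧ ¬p3 ∧ ¬p2 ∨ p3 ∧ p5 ∧ p5 ∨ p3 ∧ p5 ∧ ¬p2 ∨ p3 ∧ ¬p3 ∧ p5 ∨ p3 ∧ ¬p3 ∧ ¬p2 ∨ p4
≡ ¬p5 ∧ ¬p3 ∧ ¬p2 ∨ p3 ∧ p5 ∨ p4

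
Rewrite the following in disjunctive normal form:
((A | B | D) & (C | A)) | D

A | (B & C) | D

((A | B | D) & (C | A)) | D
= (A & C) | (A & A) | (B & C) | (B & A) | (D & C) | (D & A) | D   [distribute & over |]
= A | (B & C) | D   [simplify]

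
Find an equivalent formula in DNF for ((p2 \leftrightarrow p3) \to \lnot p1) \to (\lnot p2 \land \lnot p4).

((p2 \leftrightarrow p3) \to \lnot p1) \to (\lnot p2 \land \lnot p4)
= \lnot ((p2 \leftrightarrow p3) \to \lnot p1) \lor (\lnot p2 \land \lnot p4)   — eliminate \to
= \lnot (\lnot (p2 \leftrightarrow p3) \lor \lnot p1) \lor (\lnot p2 \land \lnot p4)   — eliminate \to
= \lnot (\lnot ((p2 \to p3) \land (p3 \to p2)) \lor \lnot p1) \lor (\lnot p2 \land \lnot p4)   — eliminate \leftrightarrow
= \lnot (\lnot ((\lnot p2 \lor p3) \land (p3 \to p2)) \lor \lnot p1) \lor (\lnot p2 \land \lnot p4)   — eliminate \to
= \lnot (\lnot ((\lnot p2 \lor p3) \land (\lnot p3 \lor p2)) \lor \lnot p1) \lor (\lnot p2 \land \lnot p4)   — eliminate \to
= (\lnot \lnot ((\lnot p2 \lor p3) \land (\lnot p3 \lor p2)) \land \lnot \lnot p1) \lor (\lnot p2 \land \lnot p4)   — De Morgan
= ((\lnot p2 \lor p3) \land (\lnot p3 \lor p2) \land \lnot \lnot p1) \lor (\lnot p2 \land \lnot p4)   — double negation
= ((\lnot p2 \lor p3) \land (\lnot p3 \lor p2) \land p1) \lor (\lnot p2 \land \lnot p4)   — double negation
= (\lnot p2 \land \lnot p3 \land p1) \lor (\lnot p2 \land p2 \land p1) \lor (p3 \land \lnot p3 \land p1) \lor (p3 \land p2 \land p1) \lor (\lnot p2 \land \lnot p4)   — distribute \land over \lor
= (\lnot p2 \land \lnot p3 \land p1) \lor (p3 \land p2 \land p1) \lor (\lnot p2 \land \lnot p4)   — simplify

(\lnot p2 \land \lnot p3 \land p1) \lor (p3 \land p2 \land p1) \lor (\lnot p2 \land \lnot p4)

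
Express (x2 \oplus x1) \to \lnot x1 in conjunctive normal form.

(x2 \oplus x1) \to \lnot x1
= \lnot (x2 \oplus x1) \lor \lnot x1
= \lnot ((x2 \lor x1) \land \lnot (x2 \land x1)) \lor \lnot x1
= \lnot (x2 \lor x1) \lor \lnot \lnot (x2 \land x1) \lor \lnot x1
= (\lnot x2 \land \lnot x1) \lor \lnot \lnot (x2 \land x1) \lor \lnot x1
= (\lnot x2 \land \lnot x1) \lor (x2 \land x1) \lor \lnot x1
= (\lnot x2 \lor x2 \lor \lnot x1) \land (\lnot x2 \lor x1 \lor \lnot x1) \land (\lnot x1 \lor x2 \lor \lnot x1) \land (\lnot x1 \lor x1 \lor \lnot x1)
= \lnot x1 \lor x2

\lnot x1 \lor x2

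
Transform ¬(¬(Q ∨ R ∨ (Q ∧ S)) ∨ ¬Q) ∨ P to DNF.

¬(¬(Q ∨ R ∨ (Q ∧ S)) ∨ ¬Q) ∨ P
= (¬¬(Q ∨ R ∨ (Q ∧ S)) ∧ ¬¬Q) ∨ P   [De Morgan]
= ((Q ∨ R ∨ (Q ∧ S)) ∧ ¬¬Q) ∨ P   [double negation]
= ((Q ∨ R ∨ (Q ∧ S)) ∧ Q) ∨ P   [double negation]
= (Q ∧ Q) ∨ (R ∧ Q) ∨ (Q ∧ S ∧ Q) ∨ P   [distribute ∧ over ∨]
= Q ∨ P   [simplify]

Q ∨ P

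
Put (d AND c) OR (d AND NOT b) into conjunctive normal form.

d AND (c OR NOT b)

(d AND c) OR (d AND NOT b)
⇔ (d OR d) AND (d OR NOT b) AND (c OR d) AND (c OR NOT b)   [distribute OR over AND]
⇔ d AND (c OR NOT b)   [simplify]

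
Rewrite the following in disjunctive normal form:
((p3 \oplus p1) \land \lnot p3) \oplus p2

((p3 \oplus p1) \land \lnot p3) \oplus p2
≡ ((p3 \oplus p1) \land \lnot p3 \land \lnot p2) \lor (\lnot ((p3 \oplus p1) \land \lnot p3) \land p2)   (expand \oplus)
≡ (((p3 \land \lnot p1) \lor (\lnot p3 \land p1)) \land \lnot p3 \land \lnot p2) \lor (\lnot ((p3 \oplus p1) \land \lnot p3) \land p2)   (expand \oplus)
≡ (((p3 \land \lnot p1) \lor (\lnot p3 \land p1)) \land \lnot p3 \land \lnot p2) \lor (\lnot (((p3 \land \lnot p1) \lor (\lnot p3 \land p1)) \land \lnot p3) \land p2)   (expand \oplus)
≡ (((p3 \land \lnot p1) \lor (\lnot p3 \land p1)) \land \lnot p3 \land \lnot p2) \lor ((\lnot ((p3 \land \lnot p1) \lor (\lnot p3 \land p1)) \lor \lnot \lnot p3) \land p2)   (De Morgan)
≡ (((p3 \land \lnot p1) \lor (\lnot p3 \land p1)) \land \lnot p3 \land \lnot p2) \lor (((\lnot (p3 \land \lnot p1) \land \lnot (\lnot p3 \land p1)) \lor \lnot \lnot p3) \land p2)   (De Morgan)
≡ (((p3 \land \lnot p1) \lor (\lnot p3 \land p1)) \land \lnot p3 \land \lnot p2) \lor ((((\lnot p3 \lor \lnot \lnot p1) \land \lnot (\lnot p3 \land p1)) \lor \lnot \lnot p3) \land p2)   (De Morgan)
≡ (((p3 \land \lnot p1) \lor (\lnot p3 \land p1)) \land \lnot p3 \land \lnot p2) \lor ((((\lnot p3 \lor p1) \land \lnot (\lnot p3 \land p1)) \lor \lnot \lnot p3) \land p2)   (double negation)
≡ (((p3 \land \lnot p1) \lor (\lnot p3 \land p1)) \land \lnot p3 \land \lnot p2) \lor ((((\lnot p3 \lor p1) \land (\lnot \lnot p3 \lor \lnot p1)) \lor \lnot \lnot p3) \land p2)   (De Morgan)
≡ (((p3 \land \lnot p1) \lor (\lnot p3 \land p1)) \land \lnot p3 \land \lnot p2) \lor ((((\lnot p3 \lor p1) \land (p3 \lor \lnot p1)) \lor \lnot \lnot p3) \land p2)   (double negation)
≡ (((p3 \land \lnot p1) \lor (\lnot p3 \land p1)) \land \lnot p3 \land \lnot p2) \lor ((((\lnot p3 \lor p1) \land (p3 \lor \lnot p1)) \lor p3) \land p2)   (double negation)
≡ (p3 \land \lnot p1 \land \lnot p3 \land \lnot p2) \lor (\lnot p3 \land p1 \land \lnot p3 \land \lnot p2) \lor (\lnot p3 \land p3 \land p2) \lor (\lnot p3 \land \lnot p1 \land p2) \lor (p1 \land p3 \land p2) \lor (p1 \land \lnot p1 \land p2) \lor (p3 \land p2)   (distribute \land over \lor)
≡ (\lnot p3 \land p1 \land \lnot p2) \lor (\lnot p3 \land \lnot p1 \land p2) \lor (p3 \land p2)   (simplify)

(\lnot p3 \land p1 \land \lnot p2) \lor (\lnot p3 \land \lnot p1 \land p2) \lor (p3 \land p2)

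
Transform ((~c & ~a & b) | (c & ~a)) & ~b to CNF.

~a & (b | c) & ~b

((~c & ~a & b) | (c & ~a)) & ~b
≡ (~c | c) & (~c | ~a) & (~a | c) & (~a | ~a) & (b | c) & (b | ~a) & ~b   [distribute | over &]
≡ ~a & (b | c) & ~b   [simplify]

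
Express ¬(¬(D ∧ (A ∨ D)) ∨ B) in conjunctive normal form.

¬(¬(D ∧ (A ∨ D)) ∨ B)
⇔ ¬¬(D ∧ (A ∨ D)) ∧ ¬B   [De Morgan]
⇔ D ∧ (A ∨ D) ∧ ¬B   [double negation]
⇔ D ∧ ¬B   [simplify]

D ∧ ¬B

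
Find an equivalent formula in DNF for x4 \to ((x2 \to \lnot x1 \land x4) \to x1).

x4 \to ((x2 \to \lnot x1 \land x4) \to x1)
= \lnot x4 \lor ((x2 \to \lnot x1 \land x4) \to x1)   [eliminate \to]
= \lnot x4 \lor \lnot (x2 \to \lnot x1 \land x4) \lor x1   [eliminate \to]
= \lnot x4 \lor \lnot (\lnot x2 \lor \lnot x1 \land x4) \lor x1   [eliminate \to]
= \lnot x4 \lor \lnot \lnot x2 \land \lnot (\lnot x1 \land x4) \lor x1   [De Morgan]
= \lnot x4 \lor x2 \land \lnot (\lnot x1 \land x4) \lor x1   [double negation]
= \lnot x4 \lor x2 \land (\lnot \lnot x1 \lor \lnot x4) \lor x1   [De Morgan]
= \lnot x4 \lor x2 \land (x1 \lor \lnot x4) \lor x1   [double negation]
= \lnot x4 \lor x2 \land x1 \lor x2 \land \lnot x4 \lor x1   [distribute \land over \lor]
= \lnot x4 \lor x1   [simplify]

\lnot x4 \lor x1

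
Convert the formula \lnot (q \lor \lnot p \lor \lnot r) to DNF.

\lnot (q \lor \lnot p \lor \lnot r)
≡ \lnot q \land \lnot \lnot p \land \lnot \lnot r   [De Morgan]
≡ \lnot q \land p \land \lnot \lnot r   [double negation]
≡ \lnot q \land p \land r   [double negation]

\lnot q \land p \land r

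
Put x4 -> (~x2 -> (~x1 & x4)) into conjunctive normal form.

x4 -> (~x2 -> (~x1 & x4))
≡ ~x4 | (~x2 -> (~x1 & x4))   (eliminate ->)
≡ ~x4 | ~~x2 | (~x1 & x4)   (eliminate ->)
≡ ~x4 | x2 | (~x1 & x4)   (double negation)
≡ (~x4 | x2 | ~x1) & (~x4 | x2 | x4)   (distribute | over &)
≡ ~x4 | x2 | ~x1   (simplify)

~x4 | x2 | ~x1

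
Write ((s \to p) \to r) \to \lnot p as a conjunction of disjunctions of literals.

((s \to p) \to r) \to \lnot p
⇔ \lnot ((s \to p) \to r) \lor \lnot p   [eliminate \to]
⇔ \lnot (\lnot (s \to p) \lor r) \lor \lnot p   [eliminate \to]
⇔ \lnot (\lnot (\lnot s \lor p) \lor r) \lor \lnot p   [eliminate \to]
⇔ (\lnot \lnot (\lnot s \lor p) \land \lnot r) \lor \lnot p   [De Morgan]
⇔ ((\lnot s \lor p) \land \lnot r) \lor \lnot p   [double negation]
⇔ (\lnot s \lor p \lor \lnot p) \land (\lnot r \lor \lnot p)   [distribute \lor over \land]
⇔ \lnot r \lor \lnot p   [simplify]

\lnot r \lor \lnot p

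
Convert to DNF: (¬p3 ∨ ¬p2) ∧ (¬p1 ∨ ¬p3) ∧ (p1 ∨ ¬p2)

(¬p3 ∨ ¬p2) ∧ (¬p1 ∨ ¬p3) ∧ (p1 ∨ ¬p2)
⇔ (¬p3 ∧ ¬p1 ∧ p1) ∨ (¬p3 ∧ ¬p1 ∧ ¬p2) ∨ (¬p3 ∧ ¬p3 ∧ p1) ∨ (¬p3 ∧ ¬p3 ∧ ¬p2) ∨ (¬p2 ∧ ¬p1 ∧ p1) ∨ (¬p2 ∧ ¬p1 ∧ ¬p2) ∨ (¬p2 ∧ ¬p3 ∧ p1) ∨ (¬p2 ∧ ¬p3 ∧ ¬p2)
⇔ (¬p3 ∧ p1) ∨ (¬p3 ∧ ¬p2) ∨ (¬p2 ∧ ¬p1)

(¬p3 ∧ p1) ∨ (¬p3 ∧ ¬p2) ∨ (¬p2 ∧ ¬p1)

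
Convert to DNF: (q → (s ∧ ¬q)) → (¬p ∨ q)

(q → (s ∧ ¬q)) → (¬p ∨ q)
≡ ¬(q → (s ∧ ¬q)) ∨ ¬p ∨ q   [eliminate →]
≡ ¬(¬q ∨ (s ∧ ¬q)) ∨ ¬p ∨ q   [eliminate →]
≡ (¬¬q ∧ ¬(s ∧ ¬q)) ∨ ¬p ∨ q   [De Morgan]
≡ (q ∧ ¬(s ∧ ¬q)) ∨ ¬p ∨ q   [double negation]
≡ (q ∧ (¬s ∨ ¬¬q)) ∨ ¬p ∨ q   [De Morgan]
≡ (q ∧ (¬s ∨ q)) ∨ ¬p ∨ q   [double negation]
≡ (q ∧ ¬s) ∨ (q ∧ q) ∨ ¬p ∨ q   [distribute ∧ over ∨]
≡ q ∨ ¬p   [simplify]

q ∨ ¬p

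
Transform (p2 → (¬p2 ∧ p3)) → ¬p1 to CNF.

p2 ∨ ¬p1

(p2 → (¬p2 ∧ p3)) → ¬p1
⇔ ¬(p2 → (¬p2 ∧ p3)) ∨ ¬p1
⇔ ¬(¬p2 ∨ (¬p2 ∧ p3)) ∨ ¬p1
⇔ (¬¬p2 ∧ ¬(¬p2 ∧ p3)) ∨ ¬p1
⇔ (p2 ∧ ¬(¬p2 ∧ p3)) ∨ ¬p1
⇔ (p2 ∧ (¬¬p2 ∨ ¬p3)) ∨ ¬p1
⇔ (p2 ∧ (p2 ∨ ¬p3)) ∨ ¬p1
⇔ (p2 ∨ ¬p1) ∧ (p2 ∨ ¬p3 ∨ ¬p1)
⇔ p2 ∨ ¬p1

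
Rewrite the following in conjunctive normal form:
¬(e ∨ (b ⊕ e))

¬e ∧ (¬b ∨ e)

¬(e ∨ (b ⊕ e))
≡ ¬(e ∨ ((b ∨ e) ∧ ¬(b ∧ e)))
≡ ¬e ∧ ¬((b ∨ e) ∧ ¬(b ∧ e))
≡ ¬e ∧ (¬(b ∨ e) ∨ ¬¬(b ∧ e))
≡ ¬e ∧ ((¬b ∧ ¬e) ∨ ¬¬(b ∧ e))
≡ ¬e ∧ ((¬b ∧ ¬e) ∨ (b ∧ e))
≡ ¬e ∧ (¬b ∨ b) ∧ (¬b ∨ e) ∧ (¬e ∨ b) ∧ (¬e ∨ e)
≡ ¬e ∧ (¬b ∨ e)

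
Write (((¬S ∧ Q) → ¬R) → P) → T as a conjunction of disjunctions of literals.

(S ∨ ¬Q ∨ ¬R ∨ T) ∧ (¬P ∨ T)

(((¬S ∧ Q) → ¬R) → P) → T
⇔ ¬(((¬S ∧ Q) → ¬R) → P) ∨ T   (eliminate →)
⇔ ¬(¬((¬S ∧ Q) → ¬R) ∨ P) ∨ T   (eliminate →)
⇔ ¬(¬(¬(¬S ∧ Q) ∨ ¬R) ∨ P) ∨ T   (eliminate →)
⇔ (¬¬(¬(¬S ∧ Q) ∨ ¬R) ∧ ¬P) ∨ T   (De Morgan)
⇔ ((¬(¬S ∧ Q) ∨ ¬R) ∧ ¬P) ∨ T   (double negation)
⇔ ((¬¬S ∨ ¬Q ∨ ¬R) ∧ ¬P) ∨ T   (De Morgan)
⇔ ((S ∨ ¬Q ∨ ¬R) ∧ ¬P) ∨ T   (double negation)
⇔ (S ∨ ¬Q ∨ ¬R ∨ T) ∧ (¬P ∨ T)   (distribute ∨ over ∧)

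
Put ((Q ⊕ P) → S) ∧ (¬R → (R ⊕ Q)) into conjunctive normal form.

((Q ⊕ P) → S) ∧ (¬R → (R ⊕ Q))
≡ (¬(Q ⊕ P) ∨ S) ∧ (¬R → (R ⊕ Q))   — eliminate →
≡ (¬((Q ∨ P) ∧ ¬(Q ∧ P)) ∨ S) ∧ (¬R → (R ⊕ Q))   — expand ⊕
≡ (¬((Q ∨ P) ∧ ¬(Q ∧ P)) ∨ S) ∧ (¬¬R ∨ (R ⊕ Q))   — eliminate →
≡ (¬((Q ∨ P) ∧ ¬(Q ∧ P)) ∨ S) ∧ (¬¬R ∨ ((R ∨ Q) ∧ ¬(R ∧ Q)))   — expand ⊕
≡ (¬(Q ∨ P) ∨ ¬¬(Q ∧ P) ∨ S) ∧ (¬¬R ∨ ((R ∨ Q) ∧ ¬(R ∧ Q)))   — De Morgan
≡ ((¬Q ∧ ¬P) ∨ ¬¬(Q ∧ P) ∨ S) ∧ (¬¬R ∨ ((R ∨ Q) ∧ ¬(R ∧ Q)))   — De Morgan
≡ ((¬Q ∧ ¬P) ∨ (Q ∧ P) ∨ S) ∧ (¬¬R ∨ ((R ∨ Q) ∧ ¬(R ∧ Q)))   — double negation
≡ ((¬Q ∧ ¬P) ∨ (Q ∧ P) ∨ S) ∧ (R ∨ ((R ∨ Q) ∧ ¬(R ∧ Q)))   — double negation
≡ ((¬Q ∧ ¬P) ∨ (Q ∧ P) ∨ S) ∧ (R ∨ ((R ∨ Q) ∧ (¬R ∨ ¬Q)))   — De Morgan
≡ (¬Q ∨ Q ∨ S) ∧ (¬Q ∨ P ∨ S) ∧ (¬P ∨ Q ∨ S) ∧ (¬P ∨ P ∨ S) ∧ (R ∨ R ∨ Q) ∧ (R ∨ ¬R ∨ ¬Q)   — distribute ∨ over ∧
≡ (¬Q ∨ P ∨ S) ∧ (¬P ∨ Q ∨ S) ∧ (R ∨ Q)   — simplify

(¬Q ∨ P ∨ S) ∧ (¬P ∨ Q ∨ S) ∧ (R ∨ Q)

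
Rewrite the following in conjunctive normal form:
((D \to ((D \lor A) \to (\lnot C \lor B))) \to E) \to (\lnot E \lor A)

((D \to ((D \lor A) \to (\lnot C \lor B))) \to E) \to (\lnot E \lor A)
≡ \lnot ((D \to ((D \lor A) \to (\lnot C \lor B))) \to E) \lor \lnot E \lor A   [eliminate \to]
≡ \lnot (\lnot (D \to ((D \lor A) \to (\lnot C \lor B))) \lor E) \lor \lnot E \lor A   [eliminate \to]
≡ \lnot (\lnot (\lnot D \lor ((D \lor A) \to (\lnot C \lor B))) \lor E) \lor \lnot E \lor A   [eliminate \to]
≡ \lnot (\lnot (\lnot D \lor \lnot (D \lor A) \lor \lnot C \lor B) \lor E) \lor \lnot E \lor A   [eliminate \to]
≡ (\lnot \lnot (\lnot D \lor \lnot (D \lor A) \lor \lnot C \lor B) \land \lnot E) \lor \lnot E \lor A   [De Morgan]
≡ ((\lnot D \lor \lnot (D \lor A) \lor \lnot C \lor B) \land \lnot E) \lor \lnot E \lor A   [double negation]
≡ ((\lnot D \lor (\lnot D \land \lnot A) \lor \lnot C \lor B) \land \lnot E) \lor \lnot E \lor A   [De Morgan]
≡ (\lnot D \lor \lnot D \lor \lnot C \lor B \lor \lnot E \lor A) \land (\lnot D \lor \lnot A \lor \lnot C \lor B \lor \lnot E \lor A) \land (\lnot E \lor \lnot E \lor A)   [distribute \lor over \land]
≡ \lnot E \lor A   [simplify]

\lnot E \lor A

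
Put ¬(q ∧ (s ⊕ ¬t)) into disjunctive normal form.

¬(q ∧ (s ⊕ ¬t))
≡ ¬(q ∧ ((s ∧ ¬¬t) ∨ (¬s ∧ ¬t)))   — expand ⊕
≡ ¬q ∨ ¬((s ∧ ¬¬t) ∨ (¬s ∧ ¬t))   — De Morgan
≡ ¬q ∨ (¬(s ∧ ¬¬t) ∧ ¬(¬s ∧ ¬t))   — De Morgan
≡ ¬q ∨ ((¬s ∨ ¬¬¬t) ∧ ¬(¬s ∧ ¬t))   — De Morgan
≡ ¬q ∨ ((¬s ∨ ¬t) ∧ ¬(¬s ∧ ¬t))   — double negation
≡ ¬q ∨ ((¬s ∨ ¬t) ∧ (¬¬s ∨ ¬¬t))   — De Morgan
≡ ¬q ∨ ((¬s ∨ ¬t) ∧ (s ∨ ¬¬t))   — double negation
≡ ¬q ∨ ((¬s ∨ ¬t) ∧ (s ∨ t))   — double negation
≡ ¬q ∨ (¬s ∧ s) ∨ (¬s ∧ t) ∨ (¬t ∧ s) ∨ (¬t ∧ t)   — distribute ∧ over ∨
≡ ¬q ∨ (¬s ∧ t) ∨ (¬t ∧ s)   — simplify

¬q ∨ (¬s ∧ t) ∨ (¬t ∧ s)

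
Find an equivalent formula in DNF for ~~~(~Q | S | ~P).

Q & ~S & P

~~~(~Q | S | ~P)
≡ ~(~Q | S | ~P)   — double negation
≡ ~~Q & ~S & ~~P   — De Morgan
≡ Q & ~S & ~~P   — double negation
≡ Q & ~S & P   — double negation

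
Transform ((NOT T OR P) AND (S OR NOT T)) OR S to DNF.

((NOT T OR P) AND (S OR NOT T)) OR S
= (NOT T AND S) OR (NOT T AND NOT T) OR (P AND S) OR (P AND NOT T) OR S   [distribute AND over OR]
= NOT T OR S   [simplify]

NOT T OR S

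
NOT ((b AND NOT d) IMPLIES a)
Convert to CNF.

b AND NOT d AND NOT a

NOT ((b AND NOT d) IMPLIES a)
≡ NOT (NOT (b AND NOT d) OR a)   [eliminate IMPLIES]
≡ NOT NOT (b AND NOT d) AND NOT a   [De Morgan]
≡ b AND NOT d AND NOT a   [double negation]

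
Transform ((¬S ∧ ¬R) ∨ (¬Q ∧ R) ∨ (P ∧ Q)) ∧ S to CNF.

(¬S ∨ ¬Q ∨ P) ∧ (¬S ∨ R ∨ P) ∧ (¬S ∨ R ∨ Q) ∧ (¬R ∨ ¬Q ∨ P) ∧ S

((¬S ∧ ¬R) ∨ (¬Q ∧ R) ∨ (P ∧ Q)) ∧ S
≡ (¬S ∨ ¬Q ∨ P) ∧ (¬S ∨ ¬Q ∨ Q) ∧ (¬S ∨ R ∨ P) ∧ (¬S ∨ R ∨ Q) ∧ (¬R ∨ ¬Q ∨ P) ∧ (¬R ∨ ¬Q ∨ Q) ∧ (¬R ∨ R ∨ P) ∧ (¬R ∨ R ∨ Q) ∧ S   [distribute ∨ over ∧]
≡ (¬S ∨ ¬Q ∨ P) ∧ (¬S ∨ R ∨ P) ∧ (¬S ∨ R ∨ Q) ∧ (¬R ∨ ¬Q ∨ P) ∧ S   [simplify]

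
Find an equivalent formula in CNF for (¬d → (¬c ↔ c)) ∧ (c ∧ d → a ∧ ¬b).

(¬d → (¬c ↔ c)) ∧ (c ∧ d → a ∧ ¬b)
≡ (¬¬d ∨ (¬c ↔ c)) ∧ (c ∧ d → a ∧ ¬b)   — eliminate →
≡ (¬¬d ∨ (¬c → c) ∧ (c → ¬c)) ∧ (c ∧ d → a ∧ ¬b)   — eliminate ↔
≡ (¬¬d ∨ (¬¬c ∨ c) ∧ (c → ¬c)) ∧ (c ∧ d → a ∧ ¬b)   — eliminate →
≡ (¬¬d ∨ (¬¬c ∨ c) ∧ (¬c ∨ ¬c)) ∧ (c ∧ d → a ∧ ¬b)   — eliminate →
≡ (¬¬d ∨ (¬¬c ∨ c) ∧ (¬c ∨ ¬c)) ∧ (¬(c ∧ d) ∨ a ∧ ¬b)   — eliminate →
≡ (d ∨ (¬¬c ∨ c) ∧ (¬c ∨ ¬c)) ∧ (¬(c ∧ d) ∨ a ∧ ¬b)   — double negation
≡ (d ∨ (c ∨ c) ∧ (¬c ∨ ¬c)) ∧ (¬(c ∧ d) ∨ a ∧ ¬b)   — double negation
≡ (d ∨ (c ∨ c) ∧ (¬c ∨ ¬c)) ∧ (¬c ∨ ¬d ∨ a ∧ ¬b)   — De Morgan
≡ (d ∨ c ∨ c) ∧ (d ∨ ¬c ∨ ¬c) ∧ (¬c ∨ ¬d ∨ a) ∧ (¬c ∨ ¬d ∨ ¬b)   — distribute ∨ over ∧
≡ (d ∨ c) ∧ (d ∨ ¬c) ∧ (¬c ∨ ¬d ∨ a) ∧ (¬c ∨ ¬d ∨ ¬b)   — simplify

(d ∨ c) ∧ (d ∨ ¬c) ∧ (¬c ∨ ¬d ∨ a) ∧ (¬c ∨ ¬d ∨ ¬b)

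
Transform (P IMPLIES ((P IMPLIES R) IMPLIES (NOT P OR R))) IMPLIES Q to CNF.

(P OR Q) AND (NOT P OR R OR Q) AND (NOT R OR Q)

(P IMPLIES ((P IMPLIES R) IMPLIES (NOT P OR R))) IMPLIES Q
⇔ NOT (P IMPLIES ((P IMPLIES R) IMPLIES (NOT P OR R))) OR Q
⇔ NOT (NOT P OR ((P IMPLIES R) IMPLIES (NOT P OR R))) OR Q
⇔ NOT (NOT P OR NOT (P IMPLIES R) OR NOT P OR R) OR Q
⇔ NOT (NOT P OR NOT (NOT P OR R) OR NOT P OR R) OR Q
⇔ (NOT NOT P AND NOT NOT (NOT P OR R) AND NOT NOT P AND NOT R) OR Q
⇔ (P AND NOT NOT (NOT P OR R) AND NOT NOT P AND NOT R) OR Q
⇔ (P AND (NOT P OR R) AND NOT NOT P AND NOT R) OR Q
⇔ (P AND (NOT P OR R) AND P AND NOT R) OR Q
⇔ (P OR Q) AND (NOT P OR R OR Q) AND (P OR Q) AND (NOT R OR Q)
⇔ (P OR Q) AND (NOT P OR R OR Q) AND (NOT R OR Q)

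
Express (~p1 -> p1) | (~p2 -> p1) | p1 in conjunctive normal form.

p1 | p2

(~p1 -> p1) | (~p2 -> p1) | p1
= ~~p1 | p1 | (~p2 -> p1) | p1   — eliminate ->
= ~~p1 | p1 | ~~p2 | p1 | p1   — eliminate ->
= p1 | p1 | ~~p2 | p1 | p1   — double negation
= p1 | p1 | p2 | p1 | p1   — double negation
= p1 | p2   — simplify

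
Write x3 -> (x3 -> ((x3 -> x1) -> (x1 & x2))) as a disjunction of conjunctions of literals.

x3 -> (x3 -> ((x3 -> x1) -> (x1 & x2)))
⇔ ~x3 | (x3 -> ((x3 -> x1) -> (x1 & x2)))   [eliminate ->]
⇔ ~x3 | ~x3 | ((x3 -> x1) -> (x1 & x2))   [eliminate ->]
⇔ ~x3 | ~x3 | ~(x3 -> x1) | (x1 & x2)   [eliminate ->]
⇔ ~x3 | ~x3 | ~(~x3 | x1) | (x1 & x2)   [eliminate ->]
⇔ ~x3 | ~x3 | (~~x3 & ~x1) | (x1 & x2)   [De Morgan]
⇔ ~x3 | ~x3 | (x3 & ~x1) | (x1 & x2)   [double negation]
⇔ ~x3 | (x3 & ~x1) | (x1 & x2)   [simplify]

~x3 | (x3 & ~x1) | (x1 & x2)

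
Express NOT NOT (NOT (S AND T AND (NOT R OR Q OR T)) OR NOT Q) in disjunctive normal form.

NOT NOT (NOT (S AND T AND (NOT R OR Q OR T)) OR NOT Q)
≡ NOT (S AND T AND (NOT R OR Q OR T)) OR NOT Q   [double negation]
≡ NOT S OR NOT T OR NOT (NOT R OR Q OR T) OR NOT Q   [De Morgan]
≡ NOT S OR NOT T OR (NOT NOT R AND NOT Q AND NOT T) OR NOT Q   [De Morgan]
≡ NOT S OR NOT T OR (R AND NOT Q AND NOT T) OR NOT Q   [double negation]
≡ NOT S OR NOT T OR NOT Q   [simplify]

NOT S OR NOT T OR NOT Q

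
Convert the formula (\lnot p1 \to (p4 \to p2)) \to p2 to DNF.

(\lnot p1 \to (p4 \to p2)) \to p2
≡ \lnot (\lnot p1 \to (p4 \to p2)) \lor p2   (eliminate \to)
≡ \lnot (\lnot \lnot p1 \lor (p4 \to p2)) \lor p2   (eliminate \to)
≡ \lnot (\lnot \lnot p1 \lor \lnot p4 \lor p2) \lor p2   (eliminate \to)
≡ (\lnot \lnot \lnot p1 \land \lnot \lnot p4 \land \lnot p2) \lor p2   (De Morgan)
≡ (\lnot p1 \land \lnot \lnot p4 \land \lnot p2) \lor p2   (double negation)
≡ (\lnot p1 \land p4 \land \lnot p2) \lor p2   (double negation)

(\lnot p1 \land p4 \land \lnot p2) \lor p2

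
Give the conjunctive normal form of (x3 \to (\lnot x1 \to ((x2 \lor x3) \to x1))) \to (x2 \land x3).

(x3 \to (\lnot x1 \to ((x2 \lor x3) \to x1))) \to (x2 \land x3)
≡ \lnot (x3 \to (\lnot x1 \to ((x2 \lor x3) \to x1))) \lor (x2 \land x3)   (eliminate \to)
≡ \lnot (\lnot x3 \lor (\lnot x1 \to ((x2 \lor x3) \to x1))) \lor (x2 \land x3)   (eliminate \to)
≡ \lnot (\lnot x3 \lor \lnot \lnot x1 \lor ((x2 \lor x3) \to x1)) \lor (x2 \land x3)   (eliminate \to)
≡ \lnot (\lnot x3 \lor \lnot \lnot x1 \lor \lnot (x2 \lor x3) \lor x1) \lor (x2 \land x3)   (eliminate \to)
≡ (\lnot \lnot x3 \land \lnot \lnot \lnot x1 \land \lnot \lnot (x2 \lor x3) \land \lnot x1) \lor (x2 \land x3)   (De Morgan)
≡ (x3 \land \lnot \lnot \lnot x1 \land \lnot \lnot (x2 \lor x3) \land \lnot x1) \lor (x2 \land x3)   (double negation)
≡ (x3 \land \lnot x1 \land \lnot \lnot (x2 \lor x3) \land \lnot x1) \lor (x2 \land x3)   (double negation)
≡ (x3 \land \lnot x1 \land (x2 \lor x3) \land \lnot x1) \lor (x2 \land x3)   (double negation)
≡ (x3 \lor x2) \land (x3 \lor x3) \land (\lnot x1 \lor x2) \land (\lnot x1 \lor x3) \land (x2 \lor x3 \lor x2) \land (x2 \lor x3 \lor x3) \land (\lnot x1 \lor x2) \land (\lnot x1 \lor x3)   (distribute \lor over \land)
≡ x3 \land (\lnot x1 \lor x2)   (simplify)

x3 \land (\lnot x1 \lor x2)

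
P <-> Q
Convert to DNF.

P <-> Q
= (P -> Q) & (Q -> P)   — eliminate <->
= (~P | Q) & (Q -> P)   — eliminate ->
= (~P | Q) & (~Q | P)   — eliminate ->
= (~P & ~Q) | (~P & P) | (Q & ~Q) | (Q & P)   — distribute & over |
= (~P & ~Q) | (Q & P)   — simplify

(~P & ~Q) | (Q & P)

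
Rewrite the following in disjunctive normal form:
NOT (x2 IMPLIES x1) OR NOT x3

NOT (x2 IMPLIES x1) OR NOT x3
≡ NOT (NOT x2 OR x1) OR NOT x3
≡ (NOT NOT x2 AND NOT x1) OR NOT x3
≡ (x2 AND NOT x1) OR NOT x3

(x2 AND NOT x1) OR NOT x3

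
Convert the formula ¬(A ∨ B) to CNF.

¬(A ∨ B)
≡ ¬A ∧ ¬B   — De Morgan

¬A ∧ ¬B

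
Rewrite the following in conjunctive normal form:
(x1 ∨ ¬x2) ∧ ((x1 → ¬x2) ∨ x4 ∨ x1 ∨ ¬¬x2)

x1 ∨ ¬x2

(x1 ∨ ¬x2) ∧ ((x1 → ¬x2) ∨ x4 ∨ x1 ∨ ¬¬x2)
⇔ (x1 ∨ ¬x2) ∧ (¬x1 ∨ ¬x2 ∨ x4 ∨ x1 ∨ ¬¬x2)   (eliminate →)
⇔ (x1 ∨ ¬x2) ∧ (¬x1 ∨ ¬x2 ∨ x4 ∨ x1 ∨ x2)   (double negation)
⇔ x1 ∨ ¬x2   (simplify)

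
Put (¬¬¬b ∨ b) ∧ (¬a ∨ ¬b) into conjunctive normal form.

(¬¬¬b ∨ b) ∧ (¬a ∨ ¬b)
= (¬b ∨ b) ∧ (¬a ∨ ¬b)   [double negation]
= ¬a ∨ ¬b   [simplify]

¬a ∨ ¬b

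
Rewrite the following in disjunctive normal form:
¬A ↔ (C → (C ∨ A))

(¬C ∧ ¬A) ∨ (C ∧ ¬A)

¬A ↔ (C → (C ∨ A))
≡ (¬A → (C → (C ∨ A))) ∧ ((C → (C ∨ A)) → ¬A)   (eliminate ↔)
≡ (¬¬A ∨ (C → (C ∨ A))) ∧ ((C → (C ∨ A)) → ¬A)   (eliminate →)
≡ (¬¬A ∨ ¬C ∨ C ∨ A) ∧ ((C → (C ∨ A)) → ¬A)   (eliminate →)
≡ (¬¬A ∨ ¬C ∨ C ∨ A) ∧ (¬(C → (C ∨ A)) ∨ ¬A)   (eliminate →)
≡ (¬¬A ∨ ¬C ∨ C ∨ A) ∧ (¬(¬C ∨ C ∨ A) ∨ ¬A)   (eliminate →)
≡ (A ∨ ¬C ∨ C ∨ A) ∧ (¬(¬C ∨ C ∨ A) ∨ ¬A)   (double negation)
≡ (A ∨ ¬C ∨ C ∨ A) ∧ ((¬¬C ∧ ¬C ∧ ¬A) ∨ ¬A)   (De Morgan)
≡ (A ∨ ¬C ∨ C ∨ A) ∧ ((C ∧ ¬C ∧ ¬A) ∨ ¬A)   (double negation)
≡ (A ∧ C ∧ ¬C ∧ ¬A) ∨ (A ∧ ¬A) ∨ (¬C ∧ C ∧ ¬C ∧ ¬A) ∨ (¬C ∧ ¬A) ∨ (C ∧ C ∧ ¬C ∧ ¬A) ∨ (C ∧ ¬A) ∨ (A ∧ C ∧ ¬C ∧ ¬A) ∨ (A ∧ ¬A)   (distribute ∧ over ∨)
≡ (¬C ∧ ¬A) ∨ (C ∧ ¬A)   (simplify)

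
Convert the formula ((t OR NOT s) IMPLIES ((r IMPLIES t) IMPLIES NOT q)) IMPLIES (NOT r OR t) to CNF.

NOT r OR t

((t OR NOT s) IMPLIES ((r IMPLIES t) IMPLIES NOT q)) IMPLIES (NOT r OR t)
≡ NOT ((t OR NOT s) IMPLIES ((r IMPLIES t) IMPLIES NOT q)) OR NOT r OR t
≡ NOT (NOT (t OR NOT s) OR ((r IMPLIES t) IMPLIES NOT q)) OR NOT r OR t
≡ NOT (NOT (t OR NOT s) OR NOT (r IMPLIES t) OR NOT q) OR NOT r OR t
≡ NOT (NOT (t OR NOT s) OR NOT (NOT r OR t) OR NOT q) OR NOT r OR t
≡ (NOT NOT (t OR NOT s) AND NOT NOT (NOT r OR t) AND NOT NOT q) OR NOT r OR t
≡ ((t OR NOT s) AND NOT NOT (NOT r OR t) AND NOT NOT q) OR NOT r OR t
≡ ((t OR NOT s) AND (NOT r OR t) AND NOT NOT q) OR NOT r OR t
≡ ((t OR NOT s) AND (NOT r OR t) AND q) OR NOT r OR t
≡ (t OR NOT s OR NOT r OR t) AND (NOT r OR t OR NOT r OR t) AND (q OR NOT r OR t)
≡ NOT r OR t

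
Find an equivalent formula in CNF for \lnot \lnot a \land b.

\lnot \lnot a \land b
≡ a \land b   [double negation]

a \land b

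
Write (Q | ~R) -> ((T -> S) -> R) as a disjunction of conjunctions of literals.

(Q | ~R) -> ((T -> S) -> R)
= ~(Q | ~R) | ((T -> S) -> R)   [eliminate ->]
= ~(Q | ~R) | ~(T -> S) | R   [eliminate ->]
= ~(Q | ~R) | ~(~T | S) | R   [eliminate ->]
= (~Q & ~~R) | ~(~T | S) | R   [De Morgan]
= (~Q & R) | ~(~T | S) | R   [double negation]
= (~Q & R) | (~~T & ~S) | R   [De Morgan]
= (~Q & R) | (T & ~S) | R   [double negation]
= (T & ~S) | R   [simplify]

(T & ~S) | R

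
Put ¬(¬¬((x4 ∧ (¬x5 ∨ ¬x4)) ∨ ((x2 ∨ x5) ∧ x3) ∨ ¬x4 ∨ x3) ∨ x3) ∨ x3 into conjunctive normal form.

(¬x4 ∨ x5 ∨ x3) ∧ (x4 ∨ x3)

¬(¬¬((x4 ∧ (¬x5 ∨ ¬x4)) ∨ ((x2 ∨ x5) ∧ x3) ∨ ¬x4 ∨ x3) ∨ x3) ∨ x3
≡ (¬¬¬((x4 ∧ (¬x5 ∨ ¬x4)) ∨ ((x2 ∨ x5) ∧ x3) ∨ ¬x4 ∨ x3) ∧ ¬x3) ∨ x3
≡ (¬((x4 ∧ (¬x5 ∨ ¬x4)) ∨ ((x2 ∨ x5) ∧ x3) ∨ ¬x4 ∨ x3) ∧ ¬x3) ∨ x3
≡ (¬(x4 ∧ (¬x5 ∨ ¬x4)) ∧ ¬((x2 ∨ x5) ∧ x3) ∧ ¬¬x4 ∧ ¬x3 ∧ ¬x3) ∨ x3
≡ ((¬x4 ∨ ¬(¬x5 ∨ ¬x4)) ∧ ¬((x2 ∨ x5) ∧ x3) ∧ ¬¬x4 ∧ ¬x3 ∧ ¬x3) ∨ x3
≡ ((¬x4 ∨ (¬¬x5 ∧ ¬¬x4)) ∧ ¬((x2 ∨ x5) ∧ x3) ∧ ¬¬x4 ∧ ¬x3 ∧ ¬x3) ∨ x3
≡ ((¬x4 ∨ (x5 ∧ ¬¬x4)) ∧ ¬((x2 ∨ x5) ∧ x3) ∧ ¬¬x4 ∧ ¬x3 ∧ ¬x3) ∨ x3
≡ ((¬x4 ∨ (x5 ∧ x4)) ∧ ¬((x2 ∨ x5) ∧ x3) ∧ ¬¬x4 ∧ ¬x3 ∧ ¬x3) ∨ x3
≡ ((¬x4 ∨ (x5 ∧ x4)) ∧ (¬(x2 ∨ x5) ∨ ¬x3) ∧ ¬¬x4 ∧ ¬x3 ∧ ¬x3) ∨ x3
≡ ((¬x4 ∨ (x5 ∧ x4)) ∧ ((¬x2 ∧ ¬x5) ∨ ¬x3) ∧ ¬¬x4 ∧ ¬x3 ∧ ¬x3) ∨ x3
≡ ((¬x4 ∨ (x5 ∧ x4)) ∧ ((¬x2 ∧ ¬x5) ∨ ¬x3) ∧ x4 ∧ ¬x3 ∧ ¬x3) ∨ x3
≡ (¬x4 ∨ x5 ∨ x3) ∧ (¬x4 ∨ x4 ∨ x3) ∧ (¬x2 ∨ ¬x3 ∨ x3) ∧ (¬x5 ∨ ¬x3 ∨ x3) ∧ (x4 ∨ x3) ∧ (¬x3 ∨ x3) ∧ (¬x3 ∨ x3)
≡ (¬x4 ∨ x5 ∨ x3) ∧ (x4 ∨ x3)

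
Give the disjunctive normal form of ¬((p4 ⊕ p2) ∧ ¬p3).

(¬p4 ∧ ¬p2) ∨ (p2 ∧ p4) ∨ p3

¬((p4 ⊕ p2) ∧ ¬p3)
≡ ¬(((p4 ∧ ¬p2) ∨ (¬p4 ∧ p2)) ∧ ¬p3)   [expand ⊕]
≡ ¬((p4 ∧ ¬p2) ∨ (¬p4 ∧ p2)) ∨ ¬¬p3   [De Morgan]
≡ (¬(p4 ∧ ¬p2) ∧ ¬(¬p4 ∧ p2)) ∨ ¬¬p3   [De Morgan]
≡ ((¬p4 ∨ ¬¬p2) ∧ ¬(¬p4 ∧ p2)) ∨ ¬¬p3   [De Morgan]
≡ ((¬p4 ∨ p2) ∧ ¬(¬p4 ∧ p2)) ∨ ¬¬p3   [double negation]
≡ ((¬p4 ∨ p2) ∧ (¬¬p4 ∨ ¬p2)) ∨ ¬¬p3   [De Morgan]
≡ ((¬p4 ∨ p2) ∧ (p4 ∨ ¬p2)) ∨ ¬¬p3   [double negation]
≡ ((¬p4 ∨ p2) ∧ (p4 ∨ ¬p2)) ∨ p3   [double negation]
≡ (¬p4 ∧ p4) ∨ (¬p4 ∧ ¬p2) ∨ (p2 ∧ p4) ∨ (p2 ∧ ¬p2) ∨ p3   [distribute ∧ over ∨]
≡ (¬p4 ∧ ¬p2) ∨ (p2 ∧ p4) ∨ p3   [simplify]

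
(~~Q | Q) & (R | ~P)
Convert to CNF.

(~~Q | Q) & (R | ~P)
≡ (Q | Q) & (R | ~P)   — double negation
≡ Q & (R | ~P)   — simplify

Q & (R | ~P)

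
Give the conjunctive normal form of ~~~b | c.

~b | c

~~~b | c
≡ ~b | c   (double negation)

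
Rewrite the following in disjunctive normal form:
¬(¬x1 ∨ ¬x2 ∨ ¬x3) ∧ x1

¬(¬x1 ∨ ¬x2 ∨ ¬x3) ∧ x1
⇔ ¬¬x1 ∧ ¬¬x2 ∧ ¬¬x3 ∧ x1
⇔ x1 ∧ ¬¬x2 ∧ ¬¬x3 ∧ x1
⇔ x1 ∧ x2 ∧ ¬¬x3 ∧ x1
⇔ x1 ∧ x2 ∧ x3 ∧ x1
⇔ x1 ∧ x2 ∧ x3

x1 ∧ x2 ∧ x3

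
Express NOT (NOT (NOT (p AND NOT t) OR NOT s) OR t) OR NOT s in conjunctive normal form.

NOT (NOT (NOT (p AND NOT t) OR NOT s) OR t) OR NOT s
= (NOT NOT (NOT (p AND NOT t) OR NOT s) AND NOT t) OR NOT s   [De Morgan]
= ((NOT (p AND NOT t) OR NOT s) AND NOT t) OR NOT s   [double negation]
= ((NOT p OR NOT NOT t OR NOT s) AND NOT t) OR NOT s   [De Morgan]
= ((NOT p OR t OR NOT s) AND NOT t) OR NOT s   [double negation]
= (NOT p OR t OR NOT s OR NOT s) AND (NOT t OR NOT s)   [distribute OR over AND]
= (NOT p OR t OR NOT s) AND (NOT t OR NOT s)   [simplify]

(NOT p OR t OR NOT s) AND (NOT t OR NOT s)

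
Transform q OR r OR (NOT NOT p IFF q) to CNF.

q OR r OR (NOT NOT p IFF q)
⇔ q OR r OR ((NOT NOT p IMPLIES q) AND (q IMPLIES NOT NOT p))   [eliminate IFF]
⇔ q OR r OR ((NOT NOT NOT p OR q) AND (q IMPLIES NOT NOT p))   [eliminate IMPLIES]
⇔ q OR r OR ((NOT NOT NOT p OR q) AND (NOT q OR NOT NOT p))   [eliminate IMPLIES]
⇔ q OR r OR ((NOT p OR q) AND (NOT q OR NOT NOT p))   [double negation]
⇔ q OR r OR ((NOT p OR q) AND (NOT q OR p))   [double negation]
⇔ (q OR r OR NOT p OR q) AND (q OR r OR NOT q OR p)   [distribute OR over AND]
⇔ q OR r OR NOT p   [simplify]

q OR r OR NOT p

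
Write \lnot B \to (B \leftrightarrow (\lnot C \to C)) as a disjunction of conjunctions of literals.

\lnot B \to (B \leftrightarrow (\lnot C \to C))
= \lnot \lnot B \lor (B \leftrightarrow (\lnot C \to C))
= \lnot \lnot B \lor ((B \to (\lnot C \to C)) \land ((\lnot C \to C) \to B))
= \lnot \lnot B \lor ((\lnot B \lor (\lnot C \to C)) \land ((\lnot C \to C) \to B))
= \lnot \lnot B \lor ((\lnot B \lor \lnot \lnot C \lor C) \land ((\lnot C \to C) \to B))
= \lnot \lnot B \lor ((\lnot B \lor \lnot \lnot C \lor C) \land (\lnot (\lnot C \to C) \lor B))
= \lnot \lnot B \lor ((\lnot B \lor \lnot \lnot C \lor C) \land (\lnot (\lnot \lnot C \lor C) \lor B))
= B \lor ((\lnot B \lor \lnot \lnot C \lor C) \land (\lnot (\lnot \lnot C \lor C) \lor B))
= B \lor ((\lnot B \lor C \lor C) \land (\lnot (\lnot \lnot C \lor C) \lor B))
= B \lor ((\lnot B \lor C \lor C) \land ((\lnot \lnot \lnot C \land \lnot C) \lor B))
= B \lor ((\lnot B \lor C \lor C) \land ((\lnot C \land \lnot C) \lor B))
= B \lor (\lnot B \land \lnot C \land \lnot C) \lor (\lnot B \land B) \lor (C \land \lnot C \land \lnot C) \lor (C \land B) \lor (C \land \lnot C \land \lnot C) \lor (C \land B)
= B \lor (\lnot B \land \lnot C)

B \lor (\lnot B \land \lnot C)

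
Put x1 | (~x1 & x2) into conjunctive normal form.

x1 | x2

x1 | (~x1 & x2)
⇔ (x1 | ~x1) & (x1 | x2)   [distribute | over &]
⇔ x1 | x2   [simplify]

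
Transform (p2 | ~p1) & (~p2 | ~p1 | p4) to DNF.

(p2 & p4) | ~p1

(p2 | ~p1) & (~p2 | ~p1 | p4)
≡ (p2 & ~p2) | (p2 & ~p1) | (p2 & p4) | (~p1 & ~p2) | (~p1 & ~p1) | (~p1 & p4)   — distribute & over |
≡ (p2 & p4) | ~p1   — simplify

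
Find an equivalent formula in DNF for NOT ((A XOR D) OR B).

NOT ((A XOR D) OR B)
≡ NOT ((A AND NOT D) OR (NOT A AND D) OR B)   [expand XOR]
≡ NOT (A AND NOT D) AND NOT (NOT A AND D) AND NOT B   [De Morgan]
≡ (NOT A OR NOT NOT D) AND NOT (NOT A AND D) AND NOT B   [De Morgan]
≡ (NOT A OR D) AND NOT (NOT A AND D) AND NOT B   [double negation]
≡ (NOT A OR D) AND (NOT NOT A OR NOT D) AND NOT B   [De Morgan]
≡ (NOT A OR D) AND (A OR NOT D) AND NOT B   [double negation]
≡ (NOT A AND A AND NOT B) OR (NOT A AND NOT D AND NOT B) OR (D AND A AND NOT B) OR (D AND NOT D AND NOT B)   [distribute AND over OR]
≡ (NOT A AND NOT D AND NOT B) OR (D AND A AND NOT B)   [simplify]

(NOT A AND NOT D AND NOT B) OR (D AND A AND NOT B)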